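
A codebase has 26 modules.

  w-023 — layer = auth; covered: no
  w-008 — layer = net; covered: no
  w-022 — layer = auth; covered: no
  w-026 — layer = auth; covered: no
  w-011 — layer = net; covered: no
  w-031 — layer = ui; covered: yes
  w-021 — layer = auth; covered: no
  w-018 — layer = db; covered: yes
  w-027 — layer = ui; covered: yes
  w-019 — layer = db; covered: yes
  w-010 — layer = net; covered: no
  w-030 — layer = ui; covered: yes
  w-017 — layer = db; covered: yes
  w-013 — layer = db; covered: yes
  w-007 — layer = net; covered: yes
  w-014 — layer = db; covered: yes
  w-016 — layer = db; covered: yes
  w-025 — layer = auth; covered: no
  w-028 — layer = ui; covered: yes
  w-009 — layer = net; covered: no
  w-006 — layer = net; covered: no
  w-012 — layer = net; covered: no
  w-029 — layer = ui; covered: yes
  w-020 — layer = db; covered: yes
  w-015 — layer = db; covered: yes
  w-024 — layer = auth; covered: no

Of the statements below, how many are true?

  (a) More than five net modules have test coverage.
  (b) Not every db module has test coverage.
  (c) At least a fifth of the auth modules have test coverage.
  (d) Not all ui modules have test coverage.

(a) net: |A| = 7, |A ∩ B| = 1; needs |A ∩ B| > 5 — false.
(b) db: |A| = 8, |A ∩ B| = 8; needs A ⊄ B (|A ∖ B| ≥ 1) — false.
(c) auth: |A| = 6, |A ∩ B| = 0; needs |A ∩ B| / |A| ≥ 1/5 — false.
(d) ui: |A| = 5, |A ∩ B| = 5; needs A ⊄ B (|A ∖ B| ≥ 1) — false.

0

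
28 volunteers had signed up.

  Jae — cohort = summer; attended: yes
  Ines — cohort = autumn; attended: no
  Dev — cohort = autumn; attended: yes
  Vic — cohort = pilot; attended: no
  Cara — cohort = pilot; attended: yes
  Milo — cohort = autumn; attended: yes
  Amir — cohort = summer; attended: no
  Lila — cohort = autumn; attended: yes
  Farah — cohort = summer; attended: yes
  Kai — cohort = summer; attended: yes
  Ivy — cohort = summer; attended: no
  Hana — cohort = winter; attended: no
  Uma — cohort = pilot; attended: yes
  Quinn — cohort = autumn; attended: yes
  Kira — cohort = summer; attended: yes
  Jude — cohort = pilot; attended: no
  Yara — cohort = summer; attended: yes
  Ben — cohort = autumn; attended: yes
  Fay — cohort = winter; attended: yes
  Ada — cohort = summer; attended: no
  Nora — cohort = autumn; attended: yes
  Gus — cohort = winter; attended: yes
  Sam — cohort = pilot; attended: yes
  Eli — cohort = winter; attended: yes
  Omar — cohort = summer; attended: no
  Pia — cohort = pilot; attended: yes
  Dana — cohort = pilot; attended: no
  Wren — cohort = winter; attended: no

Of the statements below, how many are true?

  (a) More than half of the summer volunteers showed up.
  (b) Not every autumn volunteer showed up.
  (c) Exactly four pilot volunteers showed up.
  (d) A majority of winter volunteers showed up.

(a) summer: |A| = 9, |A ∩ B| = 5; needs |A ∩ B| > |A ∖ B| — true.
(b) autumn: |A| = 7, |A ∩ B| = 6; needs A ⊄ B (|A ∖ B| ≥ 1) — true.
(c) pilot: |A| = 7, |A ∩ B| = 4; needs |A ∩ B| = 4 — true.
(d) winter: |A| = 5, |A ∩ B| = 3; needs |A ∩ B| > |A ∖ B| — true.

4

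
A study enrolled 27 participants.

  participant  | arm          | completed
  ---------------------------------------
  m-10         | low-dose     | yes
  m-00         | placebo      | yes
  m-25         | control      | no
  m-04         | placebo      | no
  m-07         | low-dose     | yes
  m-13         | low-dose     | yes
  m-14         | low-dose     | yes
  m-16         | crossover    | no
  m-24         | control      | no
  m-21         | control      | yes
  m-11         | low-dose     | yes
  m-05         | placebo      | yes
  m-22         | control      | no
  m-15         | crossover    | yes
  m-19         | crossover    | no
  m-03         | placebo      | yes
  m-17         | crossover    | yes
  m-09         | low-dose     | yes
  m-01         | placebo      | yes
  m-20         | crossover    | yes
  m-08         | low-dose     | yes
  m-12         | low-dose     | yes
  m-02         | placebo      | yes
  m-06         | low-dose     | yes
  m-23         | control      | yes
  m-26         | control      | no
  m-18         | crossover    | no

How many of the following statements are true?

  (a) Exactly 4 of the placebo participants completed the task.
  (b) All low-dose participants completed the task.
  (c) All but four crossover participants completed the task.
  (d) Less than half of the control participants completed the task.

(a) placebo: |A| = 6, |A ∩ B| = 5; needs |A ∩ B| = 4 — false.
(b) low-dose: |A| = 9, |A ∩ B| = 9; needs A ⊆ B, i.e. every element of A is in B (|A ∖ B| = 0) — true.
(c) crossover: |A| = 6, |A ∩ B| = 3; needs |A ∖ B| = 4 — false.
(d) control: |A| = 6, |A ∩ B| = 2; needs |A ∩ B| < |A ∖ B| — true.

2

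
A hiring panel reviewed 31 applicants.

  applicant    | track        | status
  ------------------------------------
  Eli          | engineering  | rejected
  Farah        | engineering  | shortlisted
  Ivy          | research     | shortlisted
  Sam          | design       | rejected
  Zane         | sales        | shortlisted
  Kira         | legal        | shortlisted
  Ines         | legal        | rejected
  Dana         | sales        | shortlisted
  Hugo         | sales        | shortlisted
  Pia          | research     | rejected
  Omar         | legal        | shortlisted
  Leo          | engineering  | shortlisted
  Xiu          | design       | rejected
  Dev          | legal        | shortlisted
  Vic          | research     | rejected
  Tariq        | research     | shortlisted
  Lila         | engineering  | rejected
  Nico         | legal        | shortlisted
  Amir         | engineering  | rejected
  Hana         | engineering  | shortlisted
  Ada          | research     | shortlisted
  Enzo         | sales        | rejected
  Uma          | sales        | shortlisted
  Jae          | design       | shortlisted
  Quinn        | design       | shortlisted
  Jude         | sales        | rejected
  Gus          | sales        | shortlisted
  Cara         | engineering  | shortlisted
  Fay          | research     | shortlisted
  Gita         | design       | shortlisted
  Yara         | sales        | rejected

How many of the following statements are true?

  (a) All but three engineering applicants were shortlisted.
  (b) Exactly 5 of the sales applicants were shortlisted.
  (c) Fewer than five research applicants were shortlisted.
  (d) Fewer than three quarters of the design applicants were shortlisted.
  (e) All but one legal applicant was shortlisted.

(a) engineering: |A| = 7, |A ∩ B| = 4; needs |A ∖ B| = 3 — true.
(b) sales: |A| = 8, |A ∩ B| = 5; needs |A ∩ B| = 5 — true.
(c) research: |A| = 6, |A ∩ B| = 4; needs |A ∩ B| < 5 — true.
(d) design: |A| = 5, |A ∩ B| = 3; needs |A ∩ B| / |A| < 3/4 — true.
(e) legal: |A| = 5, |A ∩ B| = 4; needs |A ∖ B| = 1 — true.

5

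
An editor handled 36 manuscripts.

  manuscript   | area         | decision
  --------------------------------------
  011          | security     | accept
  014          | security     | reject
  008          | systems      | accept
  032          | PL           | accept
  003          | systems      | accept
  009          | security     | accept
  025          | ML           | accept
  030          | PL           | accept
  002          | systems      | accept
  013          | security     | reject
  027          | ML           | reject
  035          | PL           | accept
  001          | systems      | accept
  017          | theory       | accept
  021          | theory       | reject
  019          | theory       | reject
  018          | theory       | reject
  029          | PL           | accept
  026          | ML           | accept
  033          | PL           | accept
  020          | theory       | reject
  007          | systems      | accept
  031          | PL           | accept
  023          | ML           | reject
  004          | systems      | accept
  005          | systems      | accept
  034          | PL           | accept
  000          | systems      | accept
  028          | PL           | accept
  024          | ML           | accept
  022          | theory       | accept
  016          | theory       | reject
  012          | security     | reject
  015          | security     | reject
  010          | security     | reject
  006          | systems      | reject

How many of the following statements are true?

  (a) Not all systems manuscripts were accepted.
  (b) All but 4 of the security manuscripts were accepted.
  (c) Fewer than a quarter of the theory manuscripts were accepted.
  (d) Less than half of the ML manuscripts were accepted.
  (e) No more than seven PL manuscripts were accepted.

(a) systems: |A| = 9, |A ∩ B| = 8; needs A ⊄ B (|A ∖ B| ≥ 1) — true.
(b) security: |A| = 7, |A ∩ B| = 2; needs |A ∖ B| = 4 — false.
(c) theory: |A| = 7, |A ∩ B| = 2; needs |A ∩ B| / |A| < 1/4 — false.
(d) ML: |A| = 5, |A ∩ B| = 3; needs |A ∩ B| < |A ∖ B| — false.
(e) PL: |A| = 8, |A ∩ B| = 8; needs |A ∩ B| ≤ 7 — false.

1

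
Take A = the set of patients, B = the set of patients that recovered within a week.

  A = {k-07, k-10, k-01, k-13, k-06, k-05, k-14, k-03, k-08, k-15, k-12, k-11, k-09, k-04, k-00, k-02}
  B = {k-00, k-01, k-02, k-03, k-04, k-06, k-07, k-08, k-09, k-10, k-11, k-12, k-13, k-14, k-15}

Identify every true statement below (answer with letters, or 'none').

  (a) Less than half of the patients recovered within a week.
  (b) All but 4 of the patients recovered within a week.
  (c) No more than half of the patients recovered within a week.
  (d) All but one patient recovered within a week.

|A| = 16, |A ∩ B| = 15, |A ∖ B| = 1.
(a) |A ∩ B| < |A ∖ B|: fails.
(b) |A ∖ B| = 4: fails.
(c) |A ∩ B| ≤ |A ∖ B|: fails.
(d) |A ∖ B| = 1: holds.

(d)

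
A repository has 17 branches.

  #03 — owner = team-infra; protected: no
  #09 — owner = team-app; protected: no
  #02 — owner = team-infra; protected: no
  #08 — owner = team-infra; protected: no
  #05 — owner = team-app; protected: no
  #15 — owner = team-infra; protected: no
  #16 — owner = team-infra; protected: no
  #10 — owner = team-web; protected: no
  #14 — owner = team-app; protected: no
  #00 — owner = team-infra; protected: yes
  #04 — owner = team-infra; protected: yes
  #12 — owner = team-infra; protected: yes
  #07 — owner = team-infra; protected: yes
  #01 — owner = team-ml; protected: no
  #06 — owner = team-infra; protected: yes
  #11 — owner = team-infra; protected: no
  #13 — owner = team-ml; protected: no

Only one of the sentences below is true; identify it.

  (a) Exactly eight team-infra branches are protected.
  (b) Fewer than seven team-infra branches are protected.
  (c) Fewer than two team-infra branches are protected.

(b)

|A| = 11, |A ∩ B| = 5, |A ∖ B| = 6.
(a) requires |A ∩ B| = 8: false.
(b) requires |A ∩ B| < 7: true.
(c) requires |A ∩ B| < 2: false.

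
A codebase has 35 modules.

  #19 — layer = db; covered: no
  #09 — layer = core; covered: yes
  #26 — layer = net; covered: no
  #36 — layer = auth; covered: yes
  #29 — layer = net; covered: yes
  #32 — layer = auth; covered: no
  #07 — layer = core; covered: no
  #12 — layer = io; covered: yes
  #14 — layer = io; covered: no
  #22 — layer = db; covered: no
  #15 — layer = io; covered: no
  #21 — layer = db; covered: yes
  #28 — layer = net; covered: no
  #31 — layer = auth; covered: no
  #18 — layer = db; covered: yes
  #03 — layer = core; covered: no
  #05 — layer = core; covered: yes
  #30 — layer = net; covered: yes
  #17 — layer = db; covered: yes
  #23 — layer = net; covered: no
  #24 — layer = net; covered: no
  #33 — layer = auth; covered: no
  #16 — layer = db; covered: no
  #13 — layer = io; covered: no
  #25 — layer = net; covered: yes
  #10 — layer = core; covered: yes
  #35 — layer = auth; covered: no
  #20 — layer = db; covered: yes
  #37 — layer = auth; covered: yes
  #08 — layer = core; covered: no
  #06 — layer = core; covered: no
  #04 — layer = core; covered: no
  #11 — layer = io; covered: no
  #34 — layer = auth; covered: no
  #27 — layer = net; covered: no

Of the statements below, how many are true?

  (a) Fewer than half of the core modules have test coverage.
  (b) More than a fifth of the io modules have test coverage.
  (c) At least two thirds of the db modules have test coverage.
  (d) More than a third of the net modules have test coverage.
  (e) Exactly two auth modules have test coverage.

3

(a) core: |A| = 8, |A ∩ B| = 3; needs |A ∩ B| < |A ∖ B| — true.
(b) io: |A| = 5, |A ∩ B| = 1; needs |A ∩ B| / |A| > 1/5 — false.
(c) db: |A| = 7, |A ∩ B| = 4; needs |A ∩ B| / |A| ≥ 2/3 — false.
(d) net: |A| = 8, |A ∩ B| = 3; needs |A ∩ B| / |A| > 1/3 — true.
(e) auth: |A| = 7, |A ∩ B| = 2; needs |A ∩ B| = 2 — true.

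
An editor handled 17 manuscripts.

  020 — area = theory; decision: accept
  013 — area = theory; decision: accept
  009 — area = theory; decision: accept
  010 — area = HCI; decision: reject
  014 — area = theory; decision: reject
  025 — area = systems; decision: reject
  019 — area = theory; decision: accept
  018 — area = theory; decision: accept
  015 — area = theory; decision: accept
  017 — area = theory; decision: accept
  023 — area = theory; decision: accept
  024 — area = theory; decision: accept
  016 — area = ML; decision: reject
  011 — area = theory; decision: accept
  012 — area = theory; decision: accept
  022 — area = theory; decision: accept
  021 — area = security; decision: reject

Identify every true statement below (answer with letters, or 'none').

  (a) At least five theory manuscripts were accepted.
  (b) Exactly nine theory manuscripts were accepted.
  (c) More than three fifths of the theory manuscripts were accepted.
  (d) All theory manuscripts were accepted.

|A| = 13, |A ∩ B| = 12, |A ∖ B| = 1.
(a) |A ∩ B| ≥ 5: holds.
(b) |A ∩ B| = 9: fails.
(c) |A ∩ B| / |A| > 3/5: holds.
(d) A ⊆ B, i.e. every element of A is in B (|A ∖ B| = 0): fails.

(a), (c)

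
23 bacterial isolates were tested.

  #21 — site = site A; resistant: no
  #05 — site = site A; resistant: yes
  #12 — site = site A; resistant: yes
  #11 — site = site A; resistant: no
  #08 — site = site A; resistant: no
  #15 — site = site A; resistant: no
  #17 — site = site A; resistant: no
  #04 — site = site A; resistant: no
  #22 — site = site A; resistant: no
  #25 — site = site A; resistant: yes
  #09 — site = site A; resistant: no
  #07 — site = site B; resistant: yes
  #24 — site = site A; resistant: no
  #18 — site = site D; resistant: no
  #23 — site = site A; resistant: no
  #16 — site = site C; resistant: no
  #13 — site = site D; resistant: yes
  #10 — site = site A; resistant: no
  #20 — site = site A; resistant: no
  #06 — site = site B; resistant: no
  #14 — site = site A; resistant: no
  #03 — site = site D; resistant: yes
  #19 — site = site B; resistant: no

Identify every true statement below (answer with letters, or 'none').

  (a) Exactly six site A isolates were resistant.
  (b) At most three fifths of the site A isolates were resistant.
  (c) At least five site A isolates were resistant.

|A| = 16, |A ∩ B| = 3, |A ∖ B| = 13.
(a) |A ∩ B| = 6: fails.
(b) |A ∩ B| / |A| ≤ 3/5: holds.
(c) |A ∩ B| ≥ 5: fails.

(b)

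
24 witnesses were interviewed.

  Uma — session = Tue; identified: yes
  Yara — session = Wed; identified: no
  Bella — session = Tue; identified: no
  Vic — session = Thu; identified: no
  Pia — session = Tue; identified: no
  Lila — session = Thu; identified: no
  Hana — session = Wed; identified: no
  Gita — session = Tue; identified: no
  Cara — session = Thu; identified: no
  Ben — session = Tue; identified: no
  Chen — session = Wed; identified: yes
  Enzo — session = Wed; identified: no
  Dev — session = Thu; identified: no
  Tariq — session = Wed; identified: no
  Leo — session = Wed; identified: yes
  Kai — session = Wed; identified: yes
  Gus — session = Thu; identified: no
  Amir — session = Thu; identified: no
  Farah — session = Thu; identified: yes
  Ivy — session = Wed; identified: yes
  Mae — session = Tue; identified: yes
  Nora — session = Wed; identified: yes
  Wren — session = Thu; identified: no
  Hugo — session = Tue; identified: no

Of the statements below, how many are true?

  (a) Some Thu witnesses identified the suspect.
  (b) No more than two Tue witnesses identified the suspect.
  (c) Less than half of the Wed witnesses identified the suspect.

(a) Thu: |A| = 8, |A ∩ B| = 1; needs A ∩ B ≠ ∅ (|A ∩ B| ≥ 1) — true.
(b) Tue: |A| = 7, |A ∩ B| = 2; needs |A ∩ B| ≤ 2 — true.
(c) Wed: |A| = 9, |A ∩ B| = 5; needs |A ∩ B| < |A ∖ B| — false.

2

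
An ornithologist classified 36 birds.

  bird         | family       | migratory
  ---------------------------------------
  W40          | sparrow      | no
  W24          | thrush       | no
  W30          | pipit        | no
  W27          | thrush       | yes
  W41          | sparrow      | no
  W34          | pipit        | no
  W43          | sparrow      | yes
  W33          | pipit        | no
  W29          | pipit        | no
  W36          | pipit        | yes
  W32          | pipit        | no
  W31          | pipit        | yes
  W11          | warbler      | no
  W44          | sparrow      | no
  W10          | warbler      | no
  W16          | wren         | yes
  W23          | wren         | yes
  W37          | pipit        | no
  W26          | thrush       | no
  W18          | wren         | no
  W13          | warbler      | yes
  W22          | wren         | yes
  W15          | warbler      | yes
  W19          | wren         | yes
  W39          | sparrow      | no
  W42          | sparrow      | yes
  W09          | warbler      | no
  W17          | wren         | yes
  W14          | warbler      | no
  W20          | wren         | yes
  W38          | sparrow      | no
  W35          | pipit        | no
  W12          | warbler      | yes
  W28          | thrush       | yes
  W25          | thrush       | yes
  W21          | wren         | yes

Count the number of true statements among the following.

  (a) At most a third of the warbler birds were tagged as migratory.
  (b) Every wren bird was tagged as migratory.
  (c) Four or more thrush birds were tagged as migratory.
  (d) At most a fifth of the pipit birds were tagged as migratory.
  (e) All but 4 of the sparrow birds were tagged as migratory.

(a) warbler: |A| = 7, |A ∩ B| = 3; needs |A ∩ B| / |A| ≤ 1/3 — false.
(b) wren: |A| = 8, |A ∩ B| = 7; needs A ⊆ B, i.e. every element of A is in B (|A ∖ B| = 0) — false.
(c) thrush: |A| = 5, |A ∩ B| = 3; needs |A ∩ B| ≥ 4 — false.
(d) pipit: |A| = 9, |A ∩ B| = 2; needs |A ∩ B| / |A| ≤ 1/5 — false.
(e) sparrow: |A| = 7, |A ∩ B| = 2; needs |A ∖ B| = 4 — false.

0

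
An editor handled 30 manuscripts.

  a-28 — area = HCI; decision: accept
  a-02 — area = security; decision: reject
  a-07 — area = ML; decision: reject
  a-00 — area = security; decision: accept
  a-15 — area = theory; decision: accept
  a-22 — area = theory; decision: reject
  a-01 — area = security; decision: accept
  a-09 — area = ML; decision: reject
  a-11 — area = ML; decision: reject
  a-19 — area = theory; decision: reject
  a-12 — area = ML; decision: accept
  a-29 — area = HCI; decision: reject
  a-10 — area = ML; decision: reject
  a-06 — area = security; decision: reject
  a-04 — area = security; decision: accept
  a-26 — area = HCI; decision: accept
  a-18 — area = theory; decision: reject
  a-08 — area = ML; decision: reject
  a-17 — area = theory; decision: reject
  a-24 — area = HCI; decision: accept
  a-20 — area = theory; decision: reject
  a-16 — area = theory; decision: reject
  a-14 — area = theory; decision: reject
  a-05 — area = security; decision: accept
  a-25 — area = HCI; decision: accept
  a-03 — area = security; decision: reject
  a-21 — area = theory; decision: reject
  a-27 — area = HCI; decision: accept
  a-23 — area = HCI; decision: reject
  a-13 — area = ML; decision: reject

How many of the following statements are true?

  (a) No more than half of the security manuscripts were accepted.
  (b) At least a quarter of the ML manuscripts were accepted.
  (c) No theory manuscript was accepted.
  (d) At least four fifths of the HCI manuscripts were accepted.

0

(a) security: |A| = 7, |A ∩ B| = 4; needs |A ∩ B| ≤ |A ∖ B| — false.
(b) ML: |A| = 7, |A ∩ B| = 1; needs |A ∩ B| / |A| ≥ 1/4 — false.
(c) theory: |A| = 9, |A ∩ B| = 1; needs A ∩ B = ∅ (|A ∩ B| = 0) — false.
(d) HCI: |A| = 7, |A ∩ B| = 5; needs |A ∩ B| / |A| ≥ 4/5 — false.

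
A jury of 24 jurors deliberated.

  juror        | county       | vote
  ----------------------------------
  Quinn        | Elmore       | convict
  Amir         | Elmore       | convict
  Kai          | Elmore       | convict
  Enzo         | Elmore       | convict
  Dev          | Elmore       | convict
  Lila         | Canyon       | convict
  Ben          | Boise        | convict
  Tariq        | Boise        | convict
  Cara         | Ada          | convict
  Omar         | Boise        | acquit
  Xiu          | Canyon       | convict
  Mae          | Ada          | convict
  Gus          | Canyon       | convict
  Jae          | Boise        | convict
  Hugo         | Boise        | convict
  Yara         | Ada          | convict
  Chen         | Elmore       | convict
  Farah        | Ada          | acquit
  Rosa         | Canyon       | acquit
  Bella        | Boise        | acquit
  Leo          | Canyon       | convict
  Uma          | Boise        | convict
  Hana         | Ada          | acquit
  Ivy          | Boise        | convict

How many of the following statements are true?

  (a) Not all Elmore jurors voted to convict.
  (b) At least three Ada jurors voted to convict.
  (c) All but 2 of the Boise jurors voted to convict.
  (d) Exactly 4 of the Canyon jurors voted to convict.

(a) Elmore: |A| = 6, |A ∩ B| = 6; needs A ⊄ B (|A ∖ B| ≥ 1) — false.
(b) Ada: |A| = 5, |A ∩ B| = 3; needs |A ∩ B| ≥ 3 — true.
(c) Boise: |A| = 8, |A ∩ B| = 6; needs |A ∖ B| = 2 — true.
(d) Canyon: |A| = 5, |A ∩ B| = 4; needs |A ∩ B| = 4 — true.

3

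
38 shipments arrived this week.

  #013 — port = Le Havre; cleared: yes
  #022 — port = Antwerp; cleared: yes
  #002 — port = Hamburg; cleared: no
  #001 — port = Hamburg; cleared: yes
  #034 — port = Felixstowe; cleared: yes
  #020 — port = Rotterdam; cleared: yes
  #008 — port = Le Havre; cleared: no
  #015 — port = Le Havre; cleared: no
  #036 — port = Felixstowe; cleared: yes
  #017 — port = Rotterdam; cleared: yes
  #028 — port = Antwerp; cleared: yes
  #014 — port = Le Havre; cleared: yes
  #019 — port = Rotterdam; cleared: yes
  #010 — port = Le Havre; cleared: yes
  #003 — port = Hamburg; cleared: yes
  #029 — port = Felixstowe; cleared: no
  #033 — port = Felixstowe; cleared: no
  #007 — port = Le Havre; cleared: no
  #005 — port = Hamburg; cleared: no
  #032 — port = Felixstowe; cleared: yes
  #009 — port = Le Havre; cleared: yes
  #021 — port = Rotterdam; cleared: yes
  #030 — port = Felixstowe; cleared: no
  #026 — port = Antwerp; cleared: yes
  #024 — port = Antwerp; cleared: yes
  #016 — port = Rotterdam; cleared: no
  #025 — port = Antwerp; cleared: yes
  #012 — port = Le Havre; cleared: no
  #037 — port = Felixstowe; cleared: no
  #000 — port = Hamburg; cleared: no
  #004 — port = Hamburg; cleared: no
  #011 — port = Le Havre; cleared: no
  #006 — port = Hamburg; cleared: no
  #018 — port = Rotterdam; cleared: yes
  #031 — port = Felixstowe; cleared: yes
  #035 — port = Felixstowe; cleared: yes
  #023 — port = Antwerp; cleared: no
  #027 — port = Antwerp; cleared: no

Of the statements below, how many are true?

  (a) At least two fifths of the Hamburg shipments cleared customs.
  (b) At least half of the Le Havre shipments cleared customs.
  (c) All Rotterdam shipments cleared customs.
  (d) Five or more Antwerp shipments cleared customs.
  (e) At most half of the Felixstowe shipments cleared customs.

(a) Hamburg: |A| = 7, |A ∩ B| = 2; needs |A ∩ B| / |A| ≥ 2/5 — false.
(b) Le Havre: |A| = 9, |A ∩ B| = 4; needs |A ∩ B| ≥ |A ∖ B| — false.
(c) Rotterdam: |A| = 6, |A ∩ B| = 5; needs A ⊆ B, i.e. every element of A is in B (|A ∖ B| = 0) — false.
(d) Antwerp: |A| = 7, |A ∩ B| = 5; needs |A ∩ B| ≥ 5 — true.
(e) Felixstowe: |A| = 9, |A ∩ B| = 5; needs |A ∩ B| ≤ |A ∖ B| — false.

1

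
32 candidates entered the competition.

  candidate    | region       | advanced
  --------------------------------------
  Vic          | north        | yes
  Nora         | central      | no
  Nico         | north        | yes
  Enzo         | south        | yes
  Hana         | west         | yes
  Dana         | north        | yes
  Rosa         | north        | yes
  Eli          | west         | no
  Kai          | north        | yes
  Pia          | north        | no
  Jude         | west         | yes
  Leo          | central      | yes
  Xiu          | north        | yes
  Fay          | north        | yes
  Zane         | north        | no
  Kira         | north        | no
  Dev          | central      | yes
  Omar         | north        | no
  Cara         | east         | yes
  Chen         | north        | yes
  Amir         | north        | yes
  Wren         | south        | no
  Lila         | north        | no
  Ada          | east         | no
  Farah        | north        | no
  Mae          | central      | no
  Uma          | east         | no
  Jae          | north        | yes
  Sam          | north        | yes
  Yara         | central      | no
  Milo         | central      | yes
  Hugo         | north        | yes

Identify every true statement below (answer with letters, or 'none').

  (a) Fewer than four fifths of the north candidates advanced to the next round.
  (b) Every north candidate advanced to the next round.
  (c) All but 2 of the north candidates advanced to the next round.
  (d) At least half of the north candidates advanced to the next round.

|A| = 18, |A ∩ B| = 12, |A ∖ B| = 6.
(a) |A ∩ B| / |A| < 4/5: holds.
(b) A ⊆ B, i.e. every element of A is in B (|A ∖ B| = 0): fails.
(c) |A ∖ B| = 2: fails.
(d) |A ∩ B| ≥ |A ∖ B|: holds.

(a), (d)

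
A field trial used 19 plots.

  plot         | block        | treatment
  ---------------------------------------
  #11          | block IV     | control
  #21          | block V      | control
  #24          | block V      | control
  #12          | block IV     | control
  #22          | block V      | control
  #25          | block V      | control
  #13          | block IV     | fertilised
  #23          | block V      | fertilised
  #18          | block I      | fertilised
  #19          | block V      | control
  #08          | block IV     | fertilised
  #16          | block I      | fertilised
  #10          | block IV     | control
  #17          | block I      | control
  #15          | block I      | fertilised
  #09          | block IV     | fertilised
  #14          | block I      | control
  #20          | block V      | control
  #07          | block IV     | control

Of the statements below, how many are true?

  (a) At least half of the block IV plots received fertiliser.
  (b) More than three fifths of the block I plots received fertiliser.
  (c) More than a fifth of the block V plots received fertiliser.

0

(a) block IV: |A| = 7, |A ∩ B| = 3; needs |A ∩ B| ≥ |A ∖ B| — false.
(b) block I: |A| = 5, |A ∩ B| = 3; needs |A ∩ B| / |A| > 3/5 — false.
(c) block V: |A| = 7, |A ∩ B| = 1; needs |A ∩ B| / |A| > 1/5 — false.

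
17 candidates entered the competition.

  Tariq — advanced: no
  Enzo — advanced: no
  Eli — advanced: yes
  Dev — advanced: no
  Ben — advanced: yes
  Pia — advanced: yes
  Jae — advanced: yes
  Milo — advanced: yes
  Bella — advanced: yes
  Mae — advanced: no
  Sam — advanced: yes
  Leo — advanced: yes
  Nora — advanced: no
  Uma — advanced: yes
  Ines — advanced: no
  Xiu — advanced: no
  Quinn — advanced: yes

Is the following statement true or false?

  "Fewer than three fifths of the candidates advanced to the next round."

True

The determiner here denotes the relation: |A ∩ B| / |A| < 3/5.
|A| = 17, |A ∩ B| = 10, |A ∖ B| = 7.
|A ∩ B|/|A| = 10/17, so the statement is true.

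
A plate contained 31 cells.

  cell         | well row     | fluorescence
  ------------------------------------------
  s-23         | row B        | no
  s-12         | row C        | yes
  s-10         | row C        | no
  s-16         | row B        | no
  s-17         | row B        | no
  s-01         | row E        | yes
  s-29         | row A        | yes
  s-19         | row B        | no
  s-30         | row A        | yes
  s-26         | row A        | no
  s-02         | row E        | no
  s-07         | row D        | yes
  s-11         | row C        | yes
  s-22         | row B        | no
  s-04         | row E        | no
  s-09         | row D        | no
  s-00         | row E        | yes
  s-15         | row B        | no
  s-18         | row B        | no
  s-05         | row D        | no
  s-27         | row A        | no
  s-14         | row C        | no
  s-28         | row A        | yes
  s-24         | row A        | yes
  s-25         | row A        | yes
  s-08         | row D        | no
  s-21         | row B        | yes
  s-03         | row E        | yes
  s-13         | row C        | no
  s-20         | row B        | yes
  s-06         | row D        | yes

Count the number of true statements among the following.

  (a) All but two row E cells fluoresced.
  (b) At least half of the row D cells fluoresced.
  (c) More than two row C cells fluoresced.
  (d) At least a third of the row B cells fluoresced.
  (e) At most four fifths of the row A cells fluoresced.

(a) row E: |A| = 5, |A ∩ B| = 3; needs |A ∖ B| = 2 — true.
(b) row D: |A| = 5, |A ∩ B| = 2; needs |A ∩ B| ≥ |A ∖ B| — false.
(c) row C: |A| = 5, |A ∩ B| = 2; needs |A ∩ B| > 2 — false.
(d) row B: |A| = 9, |A ∩ B| = 2; needs |A ∩ B| / |A| ≥ 1/3 — false.
(e) row A: |A| = 7, |A ∩ B| = 5; needs |A ∩ B| / |A| ≤ 4/5 — true.

2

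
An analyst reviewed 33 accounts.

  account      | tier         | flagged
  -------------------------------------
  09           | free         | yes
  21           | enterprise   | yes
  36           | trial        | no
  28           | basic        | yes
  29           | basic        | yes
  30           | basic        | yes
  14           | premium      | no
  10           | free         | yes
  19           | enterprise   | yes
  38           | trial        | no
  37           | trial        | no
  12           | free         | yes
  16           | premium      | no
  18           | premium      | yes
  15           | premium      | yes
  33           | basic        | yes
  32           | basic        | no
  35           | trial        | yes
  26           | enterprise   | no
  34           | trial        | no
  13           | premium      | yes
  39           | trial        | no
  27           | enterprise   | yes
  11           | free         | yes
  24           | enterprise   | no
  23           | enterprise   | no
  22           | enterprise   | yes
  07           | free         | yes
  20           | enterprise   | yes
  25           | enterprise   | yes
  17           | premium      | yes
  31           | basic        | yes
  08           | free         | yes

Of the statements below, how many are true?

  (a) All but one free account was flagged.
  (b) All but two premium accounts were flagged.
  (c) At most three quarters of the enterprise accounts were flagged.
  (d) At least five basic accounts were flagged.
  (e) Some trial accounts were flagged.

4

(a) free: |A| = 6, |A ∩ B| = 6; needs |A ∖ B| = 1 — false.
(b) premium: |A| = 6, |A ∩ B| = 4; needs |A ∖ B| = 2 — true.
(c) enterprise: |A| = 9, |A ∩ B| = 6; needs |A ∩ B| / |A| ≤ 3/4 — true.
(d) basic: |A| = 6, |A ∩ B| = 5; needs |A ∩ B| ≥ 5 — true.
(e) trial: |A| = 6, |A ∩ B| = 1; needs A ∩ B ≠ ∅ (|A ∩ B| ≥ 1) — true.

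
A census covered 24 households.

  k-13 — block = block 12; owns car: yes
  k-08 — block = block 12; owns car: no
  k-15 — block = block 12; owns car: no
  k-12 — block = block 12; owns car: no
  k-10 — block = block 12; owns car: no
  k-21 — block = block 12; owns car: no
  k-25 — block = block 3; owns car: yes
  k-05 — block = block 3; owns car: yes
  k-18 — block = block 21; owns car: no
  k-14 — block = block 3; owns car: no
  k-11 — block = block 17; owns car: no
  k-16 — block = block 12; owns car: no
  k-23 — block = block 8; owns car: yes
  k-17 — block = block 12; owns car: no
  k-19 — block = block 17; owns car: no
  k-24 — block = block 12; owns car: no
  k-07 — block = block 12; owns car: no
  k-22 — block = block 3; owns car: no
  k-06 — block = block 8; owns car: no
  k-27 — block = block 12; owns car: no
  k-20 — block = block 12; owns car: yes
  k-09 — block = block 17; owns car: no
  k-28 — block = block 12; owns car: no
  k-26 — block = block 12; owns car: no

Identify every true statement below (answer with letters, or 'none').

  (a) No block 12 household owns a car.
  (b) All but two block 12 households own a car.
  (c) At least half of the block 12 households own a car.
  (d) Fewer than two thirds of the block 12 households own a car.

|A| = 14, |A ∩ B| = 2, |A ∖ B| = 12.
(a) A ∩ B = ∅ (|A ∩ B| = 0): fails.
(b) |A ∖ B| = 2: fails.
(c) |A ∩ B| ≥ |A ∖ B|: fails.
(d) |A ∩ B| / |A| < 2/3: holds.

(d)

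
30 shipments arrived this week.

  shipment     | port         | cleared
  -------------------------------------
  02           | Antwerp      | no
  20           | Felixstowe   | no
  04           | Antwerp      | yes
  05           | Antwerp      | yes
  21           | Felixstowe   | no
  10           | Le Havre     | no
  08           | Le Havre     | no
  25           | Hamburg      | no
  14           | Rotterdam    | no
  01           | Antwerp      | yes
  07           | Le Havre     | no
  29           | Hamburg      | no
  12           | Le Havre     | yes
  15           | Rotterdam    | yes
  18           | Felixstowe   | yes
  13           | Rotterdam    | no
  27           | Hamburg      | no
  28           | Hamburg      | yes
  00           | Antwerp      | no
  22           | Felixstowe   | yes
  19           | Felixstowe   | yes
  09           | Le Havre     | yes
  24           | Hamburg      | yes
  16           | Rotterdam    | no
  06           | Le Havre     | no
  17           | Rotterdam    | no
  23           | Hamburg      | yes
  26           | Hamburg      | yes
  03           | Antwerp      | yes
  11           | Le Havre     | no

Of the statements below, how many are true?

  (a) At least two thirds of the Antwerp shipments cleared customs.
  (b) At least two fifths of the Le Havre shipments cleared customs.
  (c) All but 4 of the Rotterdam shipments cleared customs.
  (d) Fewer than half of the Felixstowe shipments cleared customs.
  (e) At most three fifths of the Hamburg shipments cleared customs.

3

(a) Antwerp: |A| = 6, |A ∩ B| = 4; needs |A ∩ B| / |A| ≥ 2/3 — true.
(b) Le Havre: |A| = 7, |A ∩ B| = 2; needs |A ∩ B| / |A| ≥ 2/5 — false.
(c) Rotterdam: |A| = 5, |A ∩ B| = 1; needs |A ∖ B| = 4 — true.
(d) Felixstowe: |A| = 5, |A ∩ B| = 3; needs |A ∩ B| < |A ∖ B| — false.
(e) Hamburg: |A| = 7, |A ∩ B| = 4; needs |A ∩ B| / |A| ≤ 3/5 — true.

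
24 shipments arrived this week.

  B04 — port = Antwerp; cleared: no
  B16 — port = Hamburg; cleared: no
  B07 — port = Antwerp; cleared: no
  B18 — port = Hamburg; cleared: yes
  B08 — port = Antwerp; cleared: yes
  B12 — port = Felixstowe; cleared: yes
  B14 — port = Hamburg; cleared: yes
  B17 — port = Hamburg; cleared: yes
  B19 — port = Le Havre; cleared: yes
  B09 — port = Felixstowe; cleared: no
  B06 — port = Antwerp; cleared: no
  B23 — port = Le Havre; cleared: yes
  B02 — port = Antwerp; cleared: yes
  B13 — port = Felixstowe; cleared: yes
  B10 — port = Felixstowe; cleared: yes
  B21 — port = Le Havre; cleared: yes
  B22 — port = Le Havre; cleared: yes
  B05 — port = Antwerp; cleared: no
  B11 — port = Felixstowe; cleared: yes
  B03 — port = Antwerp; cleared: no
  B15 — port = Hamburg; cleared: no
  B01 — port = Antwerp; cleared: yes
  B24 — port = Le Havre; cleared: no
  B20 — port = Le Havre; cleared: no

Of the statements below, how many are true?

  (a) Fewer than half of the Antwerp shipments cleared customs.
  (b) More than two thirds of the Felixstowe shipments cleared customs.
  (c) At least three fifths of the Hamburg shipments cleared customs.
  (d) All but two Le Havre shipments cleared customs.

(a) Antwerp: |A| = 8, |A ∩ B| = 3; needs |A ∩ B| < |A ∖ B| — true.
(b) Felixstowe: |A| = 5, |A ∩ B| = 4; needs |A ∩ B| / |A| > 2/3 — true.
(c) Hamburg: |A| = 5, |A ∩ B| = 3; needs |A ∩ B| / |A| ≥ 3/5 — true.
(d) Le Havre: |A| = 6, |A ∩ B| = 4; needs |A ∖ B| = 2 — true.

4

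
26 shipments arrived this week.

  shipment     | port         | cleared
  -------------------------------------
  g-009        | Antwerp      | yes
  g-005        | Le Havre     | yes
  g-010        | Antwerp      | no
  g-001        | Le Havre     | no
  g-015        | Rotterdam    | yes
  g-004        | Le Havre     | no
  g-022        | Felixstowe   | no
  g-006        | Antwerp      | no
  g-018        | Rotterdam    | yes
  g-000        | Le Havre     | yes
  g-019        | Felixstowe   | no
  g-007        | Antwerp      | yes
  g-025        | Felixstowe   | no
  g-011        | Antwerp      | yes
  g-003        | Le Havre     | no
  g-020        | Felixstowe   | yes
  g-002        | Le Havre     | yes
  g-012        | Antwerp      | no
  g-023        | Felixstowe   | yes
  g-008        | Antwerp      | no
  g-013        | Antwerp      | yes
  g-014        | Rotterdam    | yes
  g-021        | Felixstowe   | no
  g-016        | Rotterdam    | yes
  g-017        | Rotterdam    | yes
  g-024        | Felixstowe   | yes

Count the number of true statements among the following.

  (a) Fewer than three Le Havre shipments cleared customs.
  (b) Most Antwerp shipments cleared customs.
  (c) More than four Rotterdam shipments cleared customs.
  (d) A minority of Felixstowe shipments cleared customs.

(a) Le Havre: |A| = 6, |A ∩ B| = 3; needs |A ∩ B| < 3 — false.
(b) Antwerp: |A| = 8, |A ∩ B| = 4; needs |A ∩ B| > |A ∖ B| — false.
(c) Rotterdam: |A| = 5, |A ∩ B| = 5; needs |A ∩ B| > 4 — true.
(d) Felixstowe: |A| = 7, |A ∩ B| = 3; needs |A ∩ B| < |A ∖ B| — true.

2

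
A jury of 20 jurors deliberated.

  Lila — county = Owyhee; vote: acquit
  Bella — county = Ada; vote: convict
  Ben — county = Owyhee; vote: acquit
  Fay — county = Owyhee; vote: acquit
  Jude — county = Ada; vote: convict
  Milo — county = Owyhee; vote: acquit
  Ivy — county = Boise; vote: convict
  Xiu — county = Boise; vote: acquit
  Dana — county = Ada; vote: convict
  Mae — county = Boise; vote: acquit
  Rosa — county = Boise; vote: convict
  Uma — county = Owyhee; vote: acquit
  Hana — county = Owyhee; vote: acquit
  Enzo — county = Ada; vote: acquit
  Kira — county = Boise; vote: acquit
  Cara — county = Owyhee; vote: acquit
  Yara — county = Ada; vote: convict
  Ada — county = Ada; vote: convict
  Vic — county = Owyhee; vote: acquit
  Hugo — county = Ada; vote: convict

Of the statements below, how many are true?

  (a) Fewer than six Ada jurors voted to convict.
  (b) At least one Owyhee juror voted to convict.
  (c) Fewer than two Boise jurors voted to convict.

(a) Ada: |A| = 7, |A ∩ B| = 6; needs |A ∩ B| < 6 — false.
(b) Owyhee: |A| = 8, |A ∩ B| = 0; needs A ∩ B ≠ ∅ (|A ∩ B| ≥ 1) — false.
(c) Boise: |A| = 5, |A ∩ B| = 2; needs |A ∩ B| < 2 — false.

0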